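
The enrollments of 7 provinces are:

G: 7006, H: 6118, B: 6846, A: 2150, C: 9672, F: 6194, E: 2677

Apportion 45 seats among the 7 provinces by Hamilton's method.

Total 40663; standard divisor 40663/45 ≈ 903.622.
Standard quotas: G 7.7532, H 6.7705, B 7.5762, A 2.3793, C 10.7036, F 6.8546, E 2.9625.
Lower quotas: G 7, H 6, B 7, A 2, C 10, F 6, E 2 (sum 40, leaving 5 seats).
Remainders in descending order: E 0.9625, F 0.8546, H 0.7705, G 0.7532, C 0.7036, B 0.5762, A 0.3793.
Largest remainders: E, F, H, G, C receive the extra seats.

G 8, H 7, B 7, A 2, C 11, F 7, E 3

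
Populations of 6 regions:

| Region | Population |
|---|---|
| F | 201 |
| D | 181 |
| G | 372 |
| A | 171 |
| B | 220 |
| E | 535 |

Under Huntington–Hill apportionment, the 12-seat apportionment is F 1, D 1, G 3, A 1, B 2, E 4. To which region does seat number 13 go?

F

Priority for the next seat is population ÷ (√(s·(s+1))).
Priorities: F 142.128, D 127.986, G 107.387, A 120.915, B 89.815, E 119.630.
Highest priority: F.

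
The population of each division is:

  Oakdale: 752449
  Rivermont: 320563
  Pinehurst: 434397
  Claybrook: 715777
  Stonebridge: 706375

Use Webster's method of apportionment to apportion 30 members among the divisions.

Standard divisor 2929561/30 ≈ 97652.033; standard quotas: Oakdale 7.705, Rivermont 3.283, Pinehurst 4.448, Claybrook 7.330, Stonebridge 7.234.
Rounding to the nearest integer gives 8, 3, 4, 7, 7 = 29 seats, so the divisor must be adjusted.
With modified divisor 96000: modified quotas Oakdale 7.838, Rivermont 3.339, Pinehurst 4.525, Claybrook 7.456, Stonebridge 7.358.
Rounding to the nearest integer: Oakdale 8, Rivermont 3, Pinehurst 5, Claybrook 7, Stonebridge 7 (total 30).

Oakdale=8; Rivermont=3; Pinehurst=5; Claybrook=7; Stonebridge=7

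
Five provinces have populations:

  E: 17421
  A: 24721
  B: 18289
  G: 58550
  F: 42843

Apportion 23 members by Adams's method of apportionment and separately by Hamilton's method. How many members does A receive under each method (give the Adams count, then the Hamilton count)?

Adams: E 3, A 3, B 3, G 8, F 6.
Hamilton: E 2, A 4, B 3, G 8, F 6.
A gets 3 under Adams and 4 under Hamilton.

3 and 4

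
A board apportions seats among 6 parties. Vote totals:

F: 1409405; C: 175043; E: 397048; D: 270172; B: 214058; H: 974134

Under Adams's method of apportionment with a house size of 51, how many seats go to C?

3

Standard divisor 3439860/51 ≈ 67448.235; standard quotas: F 20.896, C 2.595, E 5.887, D 4.006, B 3.174, H 14.443.
Rounding up gives 21, 3, 6, 5, 4, 15 = 54 seats, so the divisor must be adjusted.
With modified divisor 70735: modified quotas F 19.925, C 2.475, E 5.613, D 3.819, B 3.026, H 13.772.
Rounding up: F 20, C 3, E 6, D 4, B 4, H 14 (total 51).
C receives 3.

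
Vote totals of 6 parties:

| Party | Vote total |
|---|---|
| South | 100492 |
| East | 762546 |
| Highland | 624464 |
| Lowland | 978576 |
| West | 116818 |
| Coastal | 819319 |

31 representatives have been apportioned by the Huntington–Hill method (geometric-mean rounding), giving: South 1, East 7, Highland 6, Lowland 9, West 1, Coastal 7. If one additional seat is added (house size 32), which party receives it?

Coastal

Priority for the next seat is population ÷ (√(s·(s+1))).
Priorities: South 71058.575, East 101899.495, Highland 96356.887, Lowland 103150.967, West 82602.800, Coastal 109486.107.
Highest priority: Coastal.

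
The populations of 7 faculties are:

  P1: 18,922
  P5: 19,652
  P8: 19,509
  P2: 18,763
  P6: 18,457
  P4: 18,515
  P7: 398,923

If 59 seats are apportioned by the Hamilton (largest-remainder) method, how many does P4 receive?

2

The standard divisor is 512741/59 ≈ 8690.525.
Standard quotas: P1 2.1773, P5 2.2613, P8 2.2449, P2 2.1590, P6 2.1238, P4 2.1305, P7 45.9032.
Lower quotas: P1 2, P5 2, P8 2, P2 2, P6 2, P4 2, P7 45 (sum 57, leaving 2 seats).
Remainders in descending order: P7 0.9032, P5 0.2613, P8 0.2449, P1 0.1773, P2 0.1590, P4 0.1305, P6 0.1238.
The surplus seats go to P7, P5.
P4 receives 2.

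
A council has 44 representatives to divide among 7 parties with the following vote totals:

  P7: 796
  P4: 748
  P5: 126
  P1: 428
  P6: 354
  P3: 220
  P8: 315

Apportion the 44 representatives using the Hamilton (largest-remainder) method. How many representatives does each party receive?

P7: 12, P4: 11, P5: 2, P1: 6, P6: 5, P3: 3, P8: 5

Standard divisor: 2987 ÷ 44 ≈ 67.886.
Standard quotas: P7 11.725, P4 11.018, P5 1.856, P1 6.305, P6 5.215, P3 3.241, P8 4.640.
Lower quotas: P7 11, P4 11, P5 1, P1 6, P6 5, P3 3, P8 4 (sum 41, leaving 3 seats).
Remainders in descending order: P5 0.856, P7 0.725, P8 0.640, P1 0.305, P3 0.241, P6 0.215, P4 0.018.
Largest remainders: P5, P7, P8 receive the extra seats.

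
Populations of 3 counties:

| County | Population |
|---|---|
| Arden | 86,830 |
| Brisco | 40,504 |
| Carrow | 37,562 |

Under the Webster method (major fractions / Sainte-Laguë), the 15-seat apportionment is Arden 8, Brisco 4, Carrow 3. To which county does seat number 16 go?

Priority for the next seat is population ÷ (current seats + 0.5).
Priorities: Arden 10215.294, Brisco 9000.889, Carrow 10732.000.
Highest priority: Carrow.

Carrow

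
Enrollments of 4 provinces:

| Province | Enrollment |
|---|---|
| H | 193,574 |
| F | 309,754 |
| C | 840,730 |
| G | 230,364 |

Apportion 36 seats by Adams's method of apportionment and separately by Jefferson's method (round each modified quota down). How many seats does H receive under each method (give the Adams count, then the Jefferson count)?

Adams: H 5, F 7, C 19, G 5.
Jefferson: H 4, F 7, C 20, G 5.
H gets 5 under Adams and 4 under Jefferson.

5 and 4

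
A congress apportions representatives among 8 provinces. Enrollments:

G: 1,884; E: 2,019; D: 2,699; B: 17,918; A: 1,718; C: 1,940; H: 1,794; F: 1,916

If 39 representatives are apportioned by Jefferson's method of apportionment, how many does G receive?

2

Standard divisor 31888/39 ≈ 817.641; standard quotas: G 2.304, E 2.469, D 3.301, B 21.914, A 2.101, C 2.373, H 2.194, F 2.343.
Rounding down gives 2, 2, 3, 21, 2, 2, 2, 2 = 36 seats, so the divisor must be adjusted.
With modified divisor 730: modified quotas G 2.581, E 2.766, D 3.697, B 24.545, A 2.353, C 2.658, H 2.458, F 2.625.
Rounding down: G 2, E 2, D 3, B 24, A 2, C 2, H 2, F 2 (total 39).
G receives 2.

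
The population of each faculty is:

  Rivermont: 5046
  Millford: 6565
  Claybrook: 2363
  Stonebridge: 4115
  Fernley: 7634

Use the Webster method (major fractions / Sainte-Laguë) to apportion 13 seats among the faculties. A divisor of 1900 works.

Rivermont 3, Millford 3, Claybrook 1, Stonebridge 2, Fernley 4

With modified divisor 1900: modified quotas Rivermont 2.656, Millford 3.455, Claybrook 1.244, Stonebridge 2.166, Fernley 4.018.
Rounding to the nearest integer: Rivermont 3, Millford 3, Claybrook 1, Stonebridge 2, Fernley 4 (total 13).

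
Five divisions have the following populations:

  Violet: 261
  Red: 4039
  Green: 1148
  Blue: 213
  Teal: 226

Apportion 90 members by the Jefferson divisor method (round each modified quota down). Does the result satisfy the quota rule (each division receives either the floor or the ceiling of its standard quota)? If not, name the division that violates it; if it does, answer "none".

Red

Standard quotas: Violet 3.990, Red 61.748, Green 17.551, Blue 3.256, Teal 3.455.
Jefferson allocation: Violet 4, Red 63, Green 17, Blue 3, Teal 3.
Red has quota 61.748 (lower 61, upper 62) but receives 63 — outside the quota interval.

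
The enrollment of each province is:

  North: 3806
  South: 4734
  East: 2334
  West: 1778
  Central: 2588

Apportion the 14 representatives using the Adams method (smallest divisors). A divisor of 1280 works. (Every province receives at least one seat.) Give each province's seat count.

With modified divisor 1280: modified quotas North 2.973, South 3.698, East 1.823, West 1.389, Central 2.022.
Rounding up: North 3, South 4, East 2, West 2, Central 3 (total 14).

North 3, South 4, East 2, West 2, Central 3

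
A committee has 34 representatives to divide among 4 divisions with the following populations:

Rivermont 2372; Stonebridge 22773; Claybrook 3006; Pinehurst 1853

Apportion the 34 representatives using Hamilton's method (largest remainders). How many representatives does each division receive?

Standard divisor: 30004 ÷ 34 ≈ 882.471.
Standard quotas: Rivermont 2.6879, Stonebridge 25.8060, Claybrook 3.4063, Pinehurst 2.0998.
Lower quotas: Rivermont 2, Stonebridge 25, Claybrook 3, Pinehurst 2 (sum 32, leaving 2 seats).
Remainders in descending order: Stonebridge 0.8060, Rivermont 0.6879, Claybrook 0.4063, Pinehurst 0.0998.
Largest remainders: Stonebridge, Rivermont receive the extra seats.

Rivermont 3, Stonebridge 26, Claybrook 3, Pinehurst 2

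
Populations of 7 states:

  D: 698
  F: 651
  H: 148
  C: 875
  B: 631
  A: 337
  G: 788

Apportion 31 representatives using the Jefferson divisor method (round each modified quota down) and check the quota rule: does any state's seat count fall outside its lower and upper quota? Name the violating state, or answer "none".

Standard quotas: D 5.242, F 4.889, H 1.111, C 6.571, B 4.739, A 2.531, G 5.918.
Jefferson allocation: D 5, F 5, H 1, C 7, B 5, A 2, G 6.
Every allocation lies between the lower and upper quota.

none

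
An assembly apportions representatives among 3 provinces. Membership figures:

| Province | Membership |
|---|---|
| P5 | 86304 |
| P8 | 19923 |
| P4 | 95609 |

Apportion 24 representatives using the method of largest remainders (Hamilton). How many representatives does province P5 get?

10

The standard divisor is 201836/24 ≈ 8409.833.
Standard quotas: P5 10.2623, P8 2.3690, P4 11.3687.
Lower quotas: P5 10, P8 2, P4 11 (sum 23, leaving 1 seat).
Remainders in descending order: P8 0.3690, P4 0.3687, P5 0.2623.
Largest remainder: P8 receives the extra seat.
P5 receives 10.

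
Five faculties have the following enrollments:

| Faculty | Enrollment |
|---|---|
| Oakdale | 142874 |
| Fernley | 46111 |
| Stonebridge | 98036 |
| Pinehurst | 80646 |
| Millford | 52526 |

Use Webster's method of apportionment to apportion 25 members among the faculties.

Standard divisor 420193/25 ≈ 16807.72; standard quotas: Oakdale 8.500, Fernley 2.743, Stonebridge 5.833, Pinehurst 4.798, Millford 3.125.
Rounding to the nearest integer gives 9, 3, 6, 5, 3 = 26 seats, so the divisor must be adjusted.
With modified divisor 17300: modified quotas Oakdale 8.259, Fernley 2.665, Stonebridge 5.667, Pinehurst 4.662, Millford 3.036.
Rounding to the nearest integer: Oakdale 8, Fernley 3, Stonebridge 6, Pinehurst 5, Millford 3 (total 25).

Oakdale=8; Fernley=3; Stonebridge=6; Pinehurst=5; Millford=3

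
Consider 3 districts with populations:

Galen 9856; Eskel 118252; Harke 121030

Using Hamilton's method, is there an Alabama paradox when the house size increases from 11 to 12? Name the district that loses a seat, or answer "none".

At 11 seats: Galen 1, Eskel 5, Harke 5.
At 12 seats: Galen 0, Eskel 6, Harke 6.
Galen drops from 1 to 0.

Galen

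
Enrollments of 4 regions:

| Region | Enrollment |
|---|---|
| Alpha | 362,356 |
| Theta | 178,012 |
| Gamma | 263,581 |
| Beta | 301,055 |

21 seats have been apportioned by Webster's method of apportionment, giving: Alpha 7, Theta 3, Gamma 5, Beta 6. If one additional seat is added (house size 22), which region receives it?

Theta

Priority for the next seat is population ÷ (current seats + 0.5).
Priorities: Alpha 48314.133, Theta 50860.571, Gamma 47923.818, Beta 46316.154.
Highest priority: Theta.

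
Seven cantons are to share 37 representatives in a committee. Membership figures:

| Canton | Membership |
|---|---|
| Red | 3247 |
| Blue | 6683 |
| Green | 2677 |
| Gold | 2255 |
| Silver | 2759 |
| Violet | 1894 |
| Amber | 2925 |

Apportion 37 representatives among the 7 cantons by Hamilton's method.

Red=5, Blue=11, Green=4, Gold=4, Silver=5, Violet=3, Amber=5

The standard divisor is 22440/37 ≈ 606.486.
Standard quotas: Red 5.3538, Blue 11.0192, Green 4.4139, Gold 3.7181, Silver 4.5492, Violet 3.1229, Amber 4.8229.
Lower quotas: Red 5, Blue 11, Green 4, Gold 3, Silver 4, Violet 3, Amber 4 (sum 34, leaving 3 seats).
Remainders in descending order: Amber 0.8229, Gold 0.7181, Silver 0.5492, Green 0.4139, Red 0.3538, Violet 0.1229, Blue 0.0192.
The surplus seats go to Amber, Gold, Silver.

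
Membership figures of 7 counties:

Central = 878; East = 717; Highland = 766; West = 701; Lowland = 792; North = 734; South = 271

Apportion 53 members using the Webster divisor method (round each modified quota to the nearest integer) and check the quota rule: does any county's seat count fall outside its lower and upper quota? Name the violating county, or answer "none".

Standard quotas: Central 9.577, East 7.821, Highland 8.355, West 7.646, Lowland 8.639, North 8.006, South 2.956.
Webster allocation: Central 9, East 8, Highland 8, West 8, Lowland 9, North 8, South 3.
Every allocation lies between the lower and upper quota.

none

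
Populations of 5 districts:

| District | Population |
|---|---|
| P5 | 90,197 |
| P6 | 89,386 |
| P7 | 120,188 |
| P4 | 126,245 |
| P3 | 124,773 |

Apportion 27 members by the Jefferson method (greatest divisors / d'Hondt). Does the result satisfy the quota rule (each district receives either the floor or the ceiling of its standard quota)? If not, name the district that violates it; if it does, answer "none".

Standard quotas: P5 4.422, P6 4.382, P7 5.892, P4 6.189, P3 6.116.
Jefferson allocation: P5 5, P6 4, P7 6, P4 6, P3 6.
Every allocation lies between the lower and upper quota.

none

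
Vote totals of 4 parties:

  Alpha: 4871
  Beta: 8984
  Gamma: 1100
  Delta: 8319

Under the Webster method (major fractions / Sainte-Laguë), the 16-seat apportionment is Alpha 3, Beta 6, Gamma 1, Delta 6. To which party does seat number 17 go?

Alpha

Priority for the next seat is population ÷ (current seats + 0.5).
Priorities: Alpha 1391.714, Beta 1382.154, Gamma 733.333, Delta 1279.846.
Highest priority: Alpha.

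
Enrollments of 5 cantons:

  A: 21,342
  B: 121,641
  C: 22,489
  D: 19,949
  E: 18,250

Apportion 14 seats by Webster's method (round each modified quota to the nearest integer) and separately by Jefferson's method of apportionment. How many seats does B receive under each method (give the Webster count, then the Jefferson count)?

9 and 10

Webster: A 1, B 9, C 2, D 1, E 1.
Jefferson: A 1, B 10, C 1, D 1, E 1.
B gets 9 under Webster and 10 under Jefferson.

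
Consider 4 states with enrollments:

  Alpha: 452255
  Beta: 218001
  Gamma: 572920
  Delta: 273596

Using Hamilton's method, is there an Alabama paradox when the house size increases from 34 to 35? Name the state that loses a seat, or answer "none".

none

At 34 seats: Alpha 10, Beta 5, Gamma 13, Delta 6.
At 35 seats: Alpha 11, Beta 5, Gamma 13, Delta 6.
No state's allocation decreased.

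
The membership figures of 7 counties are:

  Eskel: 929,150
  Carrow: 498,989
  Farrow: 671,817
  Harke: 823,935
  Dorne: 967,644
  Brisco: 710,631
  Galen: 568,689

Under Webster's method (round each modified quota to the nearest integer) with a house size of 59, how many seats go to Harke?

9

Standard divisor 5170855/59 ≈ 87641.61; standard quotas: Eskel 10.602, Carrow 5.694, Farrow 7.666, Harke 9.401, Dorne 11.041, Brisco 8.108, Galen 6.489.
Rounding to the nearest integer gives Eskel 11, Carrow 6, Farrow 8, Harke 9, Dorne 11, Brisco 8, Galen 6 — total 59, matching the house size, so no adjustment is needed.
Harke receives 9.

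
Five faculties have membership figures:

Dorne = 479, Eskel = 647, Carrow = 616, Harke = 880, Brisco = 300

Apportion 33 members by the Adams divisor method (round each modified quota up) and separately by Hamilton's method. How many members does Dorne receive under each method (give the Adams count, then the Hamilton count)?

5 and 6

Adams: Dorne 5, Eskel 7, Carrow 7, Harke 10, Brisco 4.
Hamilton: Dorne 6, Eskel 7, Carrow 7, Harke 10, Brisco 3.
Dorne gets 5 under Adams and 6 under Hamilton.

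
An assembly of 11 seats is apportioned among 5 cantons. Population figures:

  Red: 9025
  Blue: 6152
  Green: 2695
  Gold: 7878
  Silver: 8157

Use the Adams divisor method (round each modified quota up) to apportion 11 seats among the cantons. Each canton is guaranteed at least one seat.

Standard divisor 33907/11 ≈ 3082.455; standard quotas: Red 2.928, Blue 1.996, Green 0.874, Gold 2.556, Silver 2.646.
Rounding up gives 3, 2, 1, 3, 3 = 12 seats, so the divisor must be adjusted.
With modified divisor 4000: modified quotas Red 2.256, Blue 1.538, Green 0.674, Gold 1.970, Silver 2.039.
Rounding up: Red 3, Blue 2, Green 1, Gold 2, Silver 3 (total 11).

Red=3, Blue=2, Green=1, Gold=2, Silver=3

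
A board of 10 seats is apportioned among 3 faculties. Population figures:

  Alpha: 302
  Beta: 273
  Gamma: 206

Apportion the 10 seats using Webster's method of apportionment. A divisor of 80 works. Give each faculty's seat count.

Alpha 4; Beta 3; Gamma 3

With modified divisor 80: modified quotas Alpha 3.775, Beta 3.413, Gamma 2.575.
Rounding to the nearest integer: Alpha 4, Beta 3, Gamma 3 (total 10).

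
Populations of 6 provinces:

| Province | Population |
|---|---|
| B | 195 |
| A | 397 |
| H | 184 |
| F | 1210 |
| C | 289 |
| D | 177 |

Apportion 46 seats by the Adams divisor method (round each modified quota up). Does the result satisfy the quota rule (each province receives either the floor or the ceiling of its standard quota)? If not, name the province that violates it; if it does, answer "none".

Standard quotas: B 3.658, A 7.448, H 3.452, F 22.700, C 5.422, D 3.321.
Adams allocation: B 4, A 7, H 4, F 21, C 6, D 4.
F has quota 22.700 (lower 22, upper 23) but receives 21 — outside the quota interval.

F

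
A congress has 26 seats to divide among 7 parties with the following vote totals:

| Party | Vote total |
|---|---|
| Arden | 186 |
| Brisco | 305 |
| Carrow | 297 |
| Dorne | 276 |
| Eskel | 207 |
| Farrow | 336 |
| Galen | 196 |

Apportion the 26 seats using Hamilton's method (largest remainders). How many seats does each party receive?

Arden: 3, Brisco: 4, Carrow: 4, Dorne: 4, Eskel: 3, Farrow: 5, Galen: 3

The standard divisor is 1803/26 ≈ 69.346.
Standard quotas: Arden 2.682, Brisco 4.398, Carrow 4.283, Dorne 3.980, Eskel 2.985, Farrow 4.845, Galen 2.826.
Lower quotas: Arden 2, Brisco 4, Carrow 4, Dorne 3, Eskel 2, Farrow 4, Galen 2 (sum 21, leaving 5 seats).
Remainders in descending order: Eskel 0.985, Dorne 0.980, Farrow 0.845, Galen 0.826, Arden 0.682, Brisco 0.398, Carrow 0.283.
The surplus seats go to Eskel, Dorne, Farrow, Galen, Arden.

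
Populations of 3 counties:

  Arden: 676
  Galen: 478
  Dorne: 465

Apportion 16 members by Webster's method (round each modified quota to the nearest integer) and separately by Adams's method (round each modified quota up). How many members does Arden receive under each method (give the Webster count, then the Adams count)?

7 and 6

Webster: Arden 7, Galen 5, Dorne 4.
Adams: Arden 6, Galen 5, Dorne 5.
Arden gets 7 under Webster and 6 under Adams.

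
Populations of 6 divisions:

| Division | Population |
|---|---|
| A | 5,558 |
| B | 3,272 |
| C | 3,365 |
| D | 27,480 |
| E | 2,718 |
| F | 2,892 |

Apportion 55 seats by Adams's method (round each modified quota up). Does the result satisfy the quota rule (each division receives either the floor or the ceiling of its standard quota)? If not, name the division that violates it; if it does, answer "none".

Standard quotas: A 6.750, B 3.974, C 4.087, D 33.375, E 3.301, F 3.512.
Adams allocation: A 7, B 4, C 4, D 32, E 4, F 4.
D has quota 33.375 (lower 33, upper 34) but receives 32 — outside the quota interval.

D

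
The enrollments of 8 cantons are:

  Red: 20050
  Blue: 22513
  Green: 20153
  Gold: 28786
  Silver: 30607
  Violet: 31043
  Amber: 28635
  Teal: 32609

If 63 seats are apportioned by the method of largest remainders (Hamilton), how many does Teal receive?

10

Standard divisor: 214396 ÷ 63 ≈ 3403.111.
Standard quotas: Red 5.8917, Blue 6.6154, Green 5.9219, Gold 8.4587, Silver 8.9938, Violet 9.1219, Amber 8.4144, Teal 9.5821.
Lower quotas: Red 5, Blue 6, Green 5, Gold 8, Silver 8, Violet 9, Amber 8, Teal 9 (sum 58, leaving 5 seats).
Remainders in descending order: Silver 0.9938, Green 0.9219, Red 0.8917, Blue 0.6154, Teal 0.5821, Gold 0.4587, Amber 0.4144, Violet 0.1219.
Largest remainders: Silver, Green, Red, Blue, Teal receive the extra seats.
Teal receives 10.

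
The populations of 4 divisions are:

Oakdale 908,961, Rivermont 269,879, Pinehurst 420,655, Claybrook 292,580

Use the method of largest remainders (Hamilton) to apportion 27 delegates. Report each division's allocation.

The standard divisor is 1892075/27 ≈ 70076.852.
Standard quotas: Oakdale 12.9709, Rivermont 3.8512, Pinehurst 6.0028, Claybrook 4.1751.
Lower quotas: Oakdale 12, Rivermont 3, Pinehurst 6, Claybrook 4 (sum 25, leaving 2 seats).
Remainders in descending order: Oakdale 0.9709, Rivermont 0.8512, Claybrook 0.1751, Pinehurst 0.0028.
The surplus seats go to Oakdale, Rivermont.

Oakdale 13; Rivermont 4; Pinehurst 6; Claybrook 4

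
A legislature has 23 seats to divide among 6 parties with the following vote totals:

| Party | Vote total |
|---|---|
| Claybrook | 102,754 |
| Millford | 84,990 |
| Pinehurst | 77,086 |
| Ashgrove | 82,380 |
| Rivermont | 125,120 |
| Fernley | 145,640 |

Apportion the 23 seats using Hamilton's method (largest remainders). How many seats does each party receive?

The standard divisor is 617970/23 ≈ 26868.261.
Standard quotas: Claybrook 3.8244, Millford 3.1632, Pinehurst 2.8690, Ashgrove 3.0661, Rivermont 4.6568, Fernley 5.4205.
Lower quotas: Claybrook 3, Millford 3, Pinehurst 2, Ashgrove 3, Rivermont 4, Fernley 5 (sum 20, leaving 3 seats).
Remainders in descending order: Pinehurst 0.8690, Claybrook 0.8244, Rivermont 0.6568, Fernley 0.4205, Millford 0.1632, Ashgrove 0.0661.
Largest remainders: Pinehurst, Claybrook, Rivermont receive the extra seats.

Claybrook=4, Millford=3, Pinehurst=3, Ashgrove=3, Rivermont=5, Fernley=5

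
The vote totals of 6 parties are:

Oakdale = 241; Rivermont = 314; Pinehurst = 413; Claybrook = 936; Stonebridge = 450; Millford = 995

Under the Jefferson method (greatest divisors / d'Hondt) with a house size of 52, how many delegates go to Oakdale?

3

Standard divisor 3349/52 ≈ 64.404; standard quotas: Oakdale 3.742, Rivermont 4.875, Pinehurst 6.413, Claybrook 14.533, Stonebridge 6.987, Millford 15.449.
Rounding down gives 3, 4, 6, 14, 6, 15 = 48 seats, so the divisor must be adjusted.
With modified divisor 61: modified quotas Oakdale 3.951, Rivermont 5.148, Pinehurst 6.770, Claybrook 15.344, Stonebridge 7.377, Millford 16.311.
Rounding down: Oakdale 3, Rivermont 5, Pinehurst 6, Claybrook 15, Stonebridge 7, Millford 16 (total 52).
Oakdale receives 3.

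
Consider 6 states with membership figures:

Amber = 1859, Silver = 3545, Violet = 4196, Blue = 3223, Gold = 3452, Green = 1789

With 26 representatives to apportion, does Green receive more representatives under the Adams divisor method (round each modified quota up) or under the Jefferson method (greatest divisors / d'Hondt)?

Adams

Adams: Amber 3, Silver 5, Violet 6, Blue 4, Gold 5, Green 3.
Jefferson: Amber 3, Silver 5, Violet 6, Blue 5, Gold 5, Green 2.
Green gets 3 under Adams and 2 under Jefferson.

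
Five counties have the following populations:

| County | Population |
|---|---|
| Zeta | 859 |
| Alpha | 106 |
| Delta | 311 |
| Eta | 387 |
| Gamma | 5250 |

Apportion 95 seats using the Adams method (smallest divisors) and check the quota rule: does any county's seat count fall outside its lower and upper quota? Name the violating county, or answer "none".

Gamma

Standard quotas: Zeta 11.805, Alpha 1.457, Delta 4.274, Eta 5.318, Gamma 72.147.
Adams allocation: Zeta 12, Alpha 2, Delta 5, Eta 6, Gamma 70.
Gamma has quota 72.147 (lower 72, upper 73) but receives 70 — outside the quota interval.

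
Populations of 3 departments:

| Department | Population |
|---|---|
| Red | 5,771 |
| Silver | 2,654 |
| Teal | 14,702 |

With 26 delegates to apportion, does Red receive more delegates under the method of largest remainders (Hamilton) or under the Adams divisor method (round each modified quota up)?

Hamilton: Red 6, Silver 3, Teal 17.
Adams: Red 7, Silver 3, Teal 16.
Red gets 6 under Hamilton and 7 under Adams.

Adams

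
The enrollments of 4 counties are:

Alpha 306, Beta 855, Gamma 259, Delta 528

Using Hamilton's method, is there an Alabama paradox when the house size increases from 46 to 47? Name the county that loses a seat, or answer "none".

At 46 seats: Alpha 7, Beta 20, Gamma 6, Delta 13.
At 47 seats: Alpha 7, Beta 21, Gamma 6, Delta 13.
No county's allocation decreased.

none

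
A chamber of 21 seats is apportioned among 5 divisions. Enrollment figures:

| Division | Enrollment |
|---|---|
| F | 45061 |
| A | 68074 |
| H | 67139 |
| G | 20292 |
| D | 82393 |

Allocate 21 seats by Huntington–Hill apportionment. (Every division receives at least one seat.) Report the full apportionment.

With divisor 13678: modified quotas F 3.294, A 4.977, H 4.909, G 1.484, D 6.024.
Geometric-mean thresholds: F √(3·4)=3.464, A √(4·5)=4.472, H √(4·5)=4.472, G √(1·2)=1.414, D √(6·7)=6.481.
Each quota rounded against its threshold gives F 3, A 5, H 5, G 2, D 6 (total 21).

F 3, A 5, H 5, G 2, D 6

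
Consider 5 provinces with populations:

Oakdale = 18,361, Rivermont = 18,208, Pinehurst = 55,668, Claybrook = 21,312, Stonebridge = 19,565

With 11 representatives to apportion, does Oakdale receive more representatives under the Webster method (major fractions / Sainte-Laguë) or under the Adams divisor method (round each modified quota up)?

Adams

Webster: Oakdale 1, Rivermont 1, Pinehurst 5, Claybrook 2, Stonebridge 2.
Adams: Oakdale 2, Rivermont 1, Pinehurst 4, Claybrook 2, Stonebridge 2.
Oakdale gets 1 under Webster and 2 under Adams.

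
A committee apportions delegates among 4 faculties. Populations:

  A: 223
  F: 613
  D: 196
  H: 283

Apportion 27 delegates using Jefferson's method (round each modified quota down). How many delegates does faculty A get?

Standard divisor 1315/27 ≈ 48.704; standard quotas: A 4.579, F 12.586, D 4.024, H 5.811.
Rounding down gives 4, 12, 4, 5 = 25 seats, so the divisor must be adjusted.
With modified divisor 46: modified quotas A 4.848, F 13.326, D 4.261, H 6.152.
Rounding down: A 4, F 13, D 4, H 6 (total 27).
A receives 4.

4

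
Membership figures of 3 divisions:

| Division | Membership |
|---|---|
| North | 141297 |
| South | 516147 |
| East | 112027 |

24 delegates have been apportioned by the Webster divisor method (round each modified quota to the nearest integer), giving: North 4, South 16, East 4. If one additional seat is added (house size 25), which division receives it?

North

Priority for the next seat is population ÷ (current seats + 0.5).
Priorities: North 31399.333, South 31281.636, East 24894.889.
Highest priority: North.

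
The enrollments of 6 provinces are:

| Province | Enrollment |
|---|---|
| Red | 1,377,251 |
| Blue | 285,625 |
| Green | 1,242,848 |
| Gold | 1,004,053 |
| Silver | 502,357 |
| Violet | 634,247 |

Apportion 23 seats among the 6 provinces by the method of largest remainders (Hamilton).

Standard divisor: 5046381 ÷ 23 ≈ 219407.87.
Standard quotas: Red 6.2771, Blue 1.3018, Green 5.6646, Gold 4.5762, Silver 2.2896, Violet 2.8907.
Lower quotas: Red 6, Blue 1, Green 5, Gold 4, Silver 2, Violet 2 (sum 20, leaving 3 seats).
Remainders in descending order: Violet 0.8907, Green 0.6646, Gold 0.5762, Blue 0.3018, Silver 0.2896, Red 0.2771.
The surplus seats go to Violet, Green, Gold.

Red: 6, Blue: 1, Green: 6, Gold: 5, Silver: 2, Violet: 3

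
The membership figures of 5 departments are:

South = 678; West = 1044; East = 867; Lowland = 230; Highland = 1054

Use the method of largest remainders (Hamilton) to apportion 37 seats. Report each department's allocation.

South=7, West=10, East=8, Lowland=2, Highland=10

Standard divisor: 3873 ÷ 37 ≈ 104.676.
Standard quotas: South 6.477, West 9.974, East 8.283, Lowland 2.197, Highland 10.069.
Lower quotas: South 6, West 9, East 8, Lowland 2, Highland 10 (sum 35, leaving 2 seats).
Remainders in descending order: West 0.974, South 0.477, East 0.283, Lowland 0.197, Highland 0.069.
Largest remainders: West, South receive the extra seats.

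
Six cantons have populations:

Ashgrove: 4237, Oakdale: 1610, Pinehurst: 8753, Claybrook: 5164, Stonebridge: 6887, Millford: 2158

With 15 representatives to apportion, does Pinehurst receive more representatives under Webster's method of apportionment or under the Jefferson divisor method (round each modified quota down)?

Webster: Ashgrove 2, Oakdale 1, Pinehurst 4, Claybrook 3, Stonebridge 4, Millford 1.
Jefferson: Ashgrove 2, Oakdale 0, Pinehurst 5, Claybrook 3, Stonebridge 4, Millford 1.
Pinehurst gets 4 under Webster and 5 under Jefferson.

Jefferson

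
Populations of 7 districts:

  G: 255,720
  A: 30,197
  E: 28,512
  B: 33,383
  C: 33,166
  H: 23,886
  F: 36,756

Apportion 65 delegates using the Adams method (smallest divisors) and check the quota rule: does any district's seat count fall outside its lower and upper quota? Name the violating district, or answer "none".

Standard quotas: G 37.638, A 4.445, E 4.197, B 4.913, C 4.882, H 3.516, F 5.410.
Adams allocation: G 36, A 5, E 4, B 5, C 5, H 4, F 6.
G has quota 37.638 (lower 37, upper 38) but receives 36 — outside the quota interval.

G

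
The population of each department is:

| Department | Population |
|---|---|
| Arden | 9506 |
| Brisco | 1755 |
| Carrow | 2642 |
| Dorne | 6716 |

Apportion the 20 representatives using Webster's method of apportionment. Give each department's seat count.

Arden 9, Brisco 2, Carrow 3, Dorne 6

Standard divisor 20619/20 ≈ 1030.95; standard quotas: Arden 9.221, Brisco 1.702, Carrow 2.563, Dorne 6.514.
Rounding to the nearest integer gives 9, 2, 3, 7 = 21 seats, so the divisor must be adjusted.
With modified divisor 1045: modified quotas Arden 9.097, Brisco 1.679, Carrow 2.528, Dorne 6.427.
Rounding to the nearest integer: Arden 9, Brisco 2, Carrow 3, Dorne 6 (total 20).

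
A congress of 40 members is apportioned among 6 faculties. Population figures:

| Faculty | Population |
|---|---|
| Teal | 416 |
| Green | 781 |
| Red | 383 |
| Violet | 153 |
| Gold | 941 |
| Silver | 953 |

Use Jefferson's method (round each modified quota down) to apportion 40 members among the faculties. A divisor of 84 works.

Teal 4, Green 9, Red 4, Violet 1, Gold 11, Silver 11

With modified divisor 84: modified quotas Teal 4.952, Green 9.298, Red 4.560, Violet 1.821, Gold 11.202, Silver 11.345.
Rounding down: Teal 4, Green 9, Red 4, Violet 1, Gold 11, Silver 11 (total 40).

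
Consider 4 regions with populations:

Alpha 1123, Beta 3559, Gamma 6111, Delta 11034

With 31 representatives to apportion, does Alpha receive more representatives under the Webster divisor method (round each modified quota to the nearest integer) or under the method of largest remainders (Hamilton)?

Webster

Webster: Alpha 2, Beta 5, Gamma 9, Delta 15.
Hamilton: Alpha 1, Beta 5, Gamma 9, Delta 16.
Alpha gets 2 under Webster and 1 under Hamilton.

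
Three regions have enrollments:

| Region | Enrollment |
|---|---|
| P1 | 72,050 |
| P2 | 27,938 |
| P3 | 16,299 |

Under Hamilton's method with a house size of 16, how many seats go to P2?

The standard divisor is 116287/16 ≈ 7267.938.
Standard quotas: P1 9.9134, P2 3.8440, P3 2.2426.
Lower quotas: P1 9, P2 3, P3 2 (sum 14, leaving 2 seats).
Remainders in descending order: P1 0.9134, P2 0.8440, P3 0.2426.
Largest remainders: P1, P2 receive the extra seats.
P2 receives 4.

4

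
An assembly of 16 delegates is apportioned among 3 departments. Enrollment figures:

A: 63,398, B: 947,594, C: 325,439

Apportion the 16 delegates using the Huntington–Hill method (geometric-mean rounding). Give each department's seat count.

A: 1, B: 11, C: 4

With divisor 86414: modified quotas A 0.734, B 10.966, C 3.766.
Geometric-mean thresholds: A (min 1), B √(10·11)=10.488, C √(3·4)=3.464.
Each quota rounded against its threshold gives A 1, B 11, C 4 (total 16).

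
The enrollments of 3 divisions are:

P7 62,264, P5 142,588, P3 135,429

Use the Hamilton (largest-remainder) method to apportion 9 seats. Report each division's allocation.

P7 2, P5 4, P3 3

Total 340281; standard divisor 340281/9 = 37809.
Standard quotas: P7 1.6468, P5 3.7713, P3 3.5819.
Lower quotas: P7 1, P5 3, P3 3 (sum 7, leaving 2 seats).
Remainders in descending order: P5 0.7713, P7 0.6468, P3 0.5819.
The surplus seats go to P5, P7.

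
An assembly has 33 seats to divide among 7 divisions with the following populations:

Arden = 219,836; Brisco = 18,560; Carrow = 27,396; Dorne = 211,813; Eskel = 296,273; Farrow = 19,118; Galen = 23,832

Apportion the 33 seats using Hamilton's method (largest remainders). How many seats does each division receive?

Arden 9; Brisco 1; Carrow 1; Dorne 8; Eskel 12; Farrow 1; Galen 1

Standard divisor: 816828 ÷ 33 ≈ 24752.364.
Standard quotas: Arden 8.8814, Brisco 0.7498, Carrow 1.1068, Dorne 8.5573, Eskel 11.9695, Farrow 0.7724, Galen 0.9628.
Lower quotas: Arden 8, Brisco 0, Carrow 1, Dorne 8, Eskel 11, Farrow 0, Galen 0 (sum 28, leaving 5 seats).
Remainders in descending order: Eskel 0.9695, Galen 0.9628, Arden 0.8814, Farrow 0.7724, Brisco 0.7498, Dorne 0.5573, Carrow 0.1068.
The surplus seats go to Eskel, Galen, Arden, Farrow, Brisco.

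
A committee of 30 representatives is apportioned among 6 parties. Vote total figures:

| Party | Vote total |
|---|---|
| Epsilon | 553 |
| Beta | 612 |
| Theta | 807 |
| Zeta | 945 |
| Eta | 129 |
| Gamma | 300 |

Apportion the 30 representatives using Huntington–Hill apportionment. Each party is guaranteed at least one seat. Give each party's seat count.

Epsilon=5, Beta=6, Theta=7, Zeta=8, Eta=1, Gamma=3

With divisor 111.6: modified quotas Epsilon 4.955, Beta 5.484, Theta 7.231, Zeta 8.468, Eta 1.156, Gamma 2.688.
Geometric-mean thresholds: Epsilon √(4·5)=4.472, Beta √(5·6)=5.477, Theta √(7·8)=7.483, Zeta √(8·9)=8.485, Eta √(1·2)=1.414, Gamma √(2·3)=2.449.
Each quota rounded against its threshold gives Epsilon 5, Beta 6, Theta 7, Zeta 8, Eta 1, Gamma 3 (total 30).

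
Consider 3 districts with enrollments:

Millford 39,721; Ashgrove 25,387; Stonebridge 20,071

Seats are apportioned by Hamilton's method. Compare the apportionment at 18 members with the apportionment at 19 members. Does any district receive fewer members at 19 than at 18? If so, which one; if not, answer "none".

At 18 seats: Millford 9, Ashgrove 5, Stonebridge 4.
At 19 seats: Millford 9, Ashgrove 6, Stonebridge 4.
No district's allocation decreased.

none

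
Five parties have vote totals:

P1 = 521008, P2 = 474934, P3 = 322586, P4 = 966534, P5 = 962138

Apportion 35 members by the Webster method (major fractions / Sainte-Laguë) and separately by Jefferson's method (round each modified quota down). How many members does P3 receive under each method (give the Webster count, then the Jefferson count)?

Webster: P1 6, P2 5, P3 4, P4 10, P5 10.
Jefferson: P1 5, P2 5, P3 3, P4 11, P5 11.
P3 gets 4 under Webster and 3 under Jefferson.

4 and 3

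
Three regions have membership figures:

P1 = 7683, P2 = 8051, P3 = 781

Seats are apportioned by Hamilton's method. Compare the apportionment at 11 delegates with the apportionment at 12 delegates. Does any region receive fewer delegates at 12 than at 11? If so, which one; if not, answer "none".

At 11 seats: P1 5, P2 5, P3 1.
At 12 seats: P1 6, P2 6, P3 0.
P3 drops from 1 to 0.

P3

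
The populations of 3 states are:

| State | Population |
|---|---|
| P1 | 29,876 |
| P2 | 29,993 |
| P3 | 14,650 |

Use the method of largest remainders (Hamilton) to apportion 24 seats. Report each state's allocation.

Standard divisor: 74519 ÷ 24 ≈ 3104.958.
Standard quotas: P1 9.6220, P2 9.6597, P3 4.7183.
Lower quotas: P1 9, P2 9, P3 4 (sum 22, leaving 2 seats).
Remainders in descending order: P3 0.7183, P2 0.6597, P1 0.6220.
The surplus seats go to P3, P2.

P1 9, P2 10, P3 5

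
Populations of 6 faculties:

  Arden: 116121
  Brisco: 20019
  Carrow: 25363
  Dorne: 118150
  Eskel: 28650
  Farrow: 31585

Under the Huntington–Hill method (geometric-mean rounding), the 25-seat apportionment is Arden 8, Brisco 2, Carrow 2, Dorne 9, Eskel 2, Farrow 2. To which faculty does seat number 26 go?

Arden

Priority for the next seat is population ÷ (√(s·(s+1))).
Priorities: Arden 13684.991, Brisco 8172.723, Carrow 10354.401, Dorne 12454.104, Eskel 11696.314, Farrow 12894.522.
Highest priority: Arden.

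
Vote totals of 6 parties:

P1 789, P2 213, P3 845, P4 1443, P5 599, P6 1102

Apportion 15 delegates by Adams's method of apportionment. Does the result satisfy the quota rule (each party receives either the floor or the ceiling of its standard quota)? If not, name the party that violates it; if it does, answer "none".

Standard quotas: P1 2.371, P2 0.640, P3 2.540, P4 4.337, P5 1.800, P6 3.312.
Adams allocation: P1 2, P2 1, P3 3, P4 4, P5 2, P6 3.
Every allocation lies between the lower and upper quota.

none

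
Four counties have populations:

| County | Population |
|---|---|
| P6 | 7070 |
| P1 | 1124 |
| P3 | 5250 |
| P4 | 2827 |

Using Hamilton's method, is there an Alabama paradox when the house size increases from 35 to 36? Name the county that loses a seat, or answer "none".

P1

At 35 seats: P6 15, P1 3, P3 11, P4 6.
At 36 seats: P6 16, P1 2, P3 12, P4 6.
P1 drops from 3 to 2.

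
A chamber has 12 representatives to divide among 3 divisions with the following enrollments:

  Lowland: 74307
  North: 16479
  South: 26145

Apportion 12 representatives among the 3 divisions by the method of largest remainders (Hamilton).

Lowland: 7; North: 2; South: 3

Total 116931; standard divisor 116931/12 ≈ 9744.25.
Standard quotas: Lowland 7.6257, North 1.6912, South 2.6831.
Lower quotas: Lowland 7, North 1, South 2 (sum 10, leaving 2 seats).
Remainders in descending order: North 0.6912, South 0.6831, Lowland 0.6257.
Largest remainders: North, South receive the extra seats.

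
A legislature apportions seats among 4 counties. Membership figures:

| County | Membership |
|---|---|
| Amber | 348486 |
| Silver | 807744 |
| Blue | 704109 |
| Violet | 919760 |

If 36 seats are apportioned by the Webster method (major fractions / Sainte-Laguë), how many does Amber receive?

5

Standard divisor 2780099/36 ≈ 77224.972; standard quotas: Amber 4.513, Silver 10.460, Blue 9.118, Violet 11.910.
Rounding to the nearest integer gives Amber 5, Silver 10, Blue 9, Violet 12 — total 36, matching the house size, so no adjustment is needed.
Amber receives 5.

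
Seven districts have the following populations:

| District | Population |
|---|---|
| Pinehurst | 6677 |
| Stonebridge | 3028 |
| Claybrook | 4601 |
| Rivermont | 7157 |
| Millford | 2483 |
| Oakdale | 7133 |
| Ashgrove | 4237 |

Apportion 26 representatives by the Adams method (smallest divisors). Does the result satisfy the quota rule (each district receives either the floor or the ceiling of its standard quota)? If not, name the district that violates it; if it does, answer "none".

none

Standard quotas: Pinehurst 4.916, Stonebridge 2.229, Claybrook 3.387, Rivermont 5.269, Millford 1.828, Oakdale 5.251, Ashgrove 3.119.
Adams allocation: Pinehurst 5, Stonebridge 2, Claybrook 4, Rivermont 5, Millford 2, Oakdale 5, Ashgrove 3.
Every allocation lies between the lower and upper quota.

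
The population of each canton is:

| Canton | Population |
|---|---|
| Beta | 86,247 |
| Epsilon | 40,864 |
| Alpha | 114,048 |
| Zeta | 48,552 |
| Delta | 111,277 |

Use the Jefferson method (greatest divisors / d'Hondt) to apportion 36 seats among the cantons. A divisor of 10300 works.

Beta: 8, Epsilon: 3, Alpha: 11, Zeta: 4, Delta: 10

With modified divisor 10300: modified quotas Beta 8.373, Epsilon 3.967, Alpha 11.073, Zeta 4.714, Delta 10.804.
Rounding down: Beta 8, Epsilon 3, Alpha 11, Zeta 4, Delta 10 (total 36).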